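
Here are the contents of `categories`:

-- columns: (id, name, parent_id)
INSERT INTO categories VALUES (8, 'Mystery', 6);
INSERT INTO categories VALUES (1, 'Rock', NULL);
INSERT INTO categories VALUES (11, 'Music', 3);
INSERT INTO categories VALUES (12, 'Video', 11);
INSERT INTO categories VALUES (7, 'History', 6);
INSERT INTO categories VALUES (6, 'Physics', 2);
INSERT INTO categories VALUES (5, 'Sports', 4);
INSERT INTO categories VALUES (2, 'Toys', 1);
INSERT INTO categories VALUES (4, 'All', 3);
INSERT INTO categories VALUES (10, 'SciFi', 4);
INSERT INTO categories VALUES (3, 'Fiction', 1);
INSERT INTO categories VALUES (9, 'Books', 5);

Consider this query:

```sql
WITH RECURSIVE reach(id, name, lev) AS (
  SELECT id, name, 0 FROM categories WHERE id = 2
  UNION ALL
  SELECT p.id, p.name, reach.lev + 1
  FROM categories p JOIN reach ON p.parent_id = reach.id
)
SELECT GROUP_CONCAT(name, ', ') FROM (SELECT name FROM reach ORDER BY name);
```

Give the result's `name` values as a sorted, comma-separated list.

History, Mystery, Physics, Toys

Base: id=2 (Toys) at lev 0.
Iteration 1: rows with parent_id in {2} -> Physics (id 6, lev 1).
Iteration 2: rows with parent_id in {6} -> History (id 7, lev 2), Mystery (id 8, lev 2).
Iteration 3: no rows with parent_id in {7,8}; recursion stops.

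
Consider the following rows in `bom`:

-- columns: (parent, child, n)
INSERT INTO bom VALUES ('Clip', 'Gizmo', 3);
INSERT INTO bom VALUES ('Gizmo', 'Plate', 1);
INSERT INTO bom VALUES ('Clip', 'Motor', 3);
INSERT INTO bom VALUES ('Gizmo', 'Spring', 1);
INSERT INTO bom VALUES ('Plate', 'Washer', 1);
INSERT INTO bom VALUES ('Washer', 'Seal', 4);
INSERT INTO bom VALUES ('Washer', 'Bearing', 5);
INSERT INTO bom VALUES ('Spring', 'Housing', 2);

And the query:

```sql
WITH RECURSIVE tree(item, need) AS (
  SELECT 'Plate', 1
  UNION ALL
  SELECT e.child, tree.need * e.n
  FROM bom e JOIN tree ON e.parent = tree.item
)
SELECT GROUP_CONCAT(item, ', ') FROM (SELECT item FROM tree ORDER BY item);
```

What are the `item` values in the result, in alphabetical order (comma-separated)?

Bearing, Plate, Seal, Washer

Base: (Plate, need=1).
Iteration 1: components of {Plate} -> Washer = 1*1 = 1.
Iteration 2: components of {Washer} -> Bearing = 1*5 = 5, Seal = 1*4 = 4.
Iteration 3: no further components; recursion stops.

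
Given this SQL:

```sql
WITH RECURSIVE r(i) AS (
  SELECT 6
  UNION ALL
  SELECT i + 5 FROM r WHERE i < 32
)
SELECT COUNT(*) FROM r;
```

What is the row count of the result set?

7

Base: i=6.
Iteration 1: 6 < 32 holds -> i = 6 + 5 = 11.
Iteration 2: 11 < 32 holds -> i = 11 + 5 = 16.
Iteration 3: 16 < 32 holds -> i = 16 + 5 = 21.
Iteration 4: 21 < 32 holds -> i = 21 + 5 = 26.
Iteration 5: 26 < 32 holds -> i = 26 + 5 = 31.
Iteration 6: 31 < 32 holds -> i = 31 + 5 = 36.
Iteration 7: 36 < 32 fails; recursion stops.
Total rows emitted: 7.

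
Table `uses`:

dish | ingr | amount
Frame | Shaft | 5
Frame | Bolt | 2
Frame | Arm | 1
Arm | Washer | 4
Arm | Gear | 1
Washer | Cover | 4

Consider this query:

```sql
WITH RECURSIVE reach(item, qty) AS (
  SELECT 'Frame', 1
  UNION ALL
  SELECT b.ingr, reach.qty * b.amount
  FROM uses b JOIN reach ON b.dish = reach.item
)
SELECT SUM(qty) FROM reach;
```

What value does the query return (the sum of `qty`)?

30

Base: (Frame, qty=1).
Iteration 1: components of {Frame} -> Arm = 1*1 = 1, Bolt = 1*2 = 2, Shaft = 1*5 = 5.
Iteration 2: components of {Arm,Bolt,Shaft} -> Gear = 1*1 = 1, Washer = 1*4 = 4.
Iteration 3: components of {Gear,Washer} -> Cover = 4*4 = 16.
Iteration 4: no further components; recursion stops.
SUM(qty) = 1 + 5 + 2 + 1 + 4 + 1 + 16 = 30.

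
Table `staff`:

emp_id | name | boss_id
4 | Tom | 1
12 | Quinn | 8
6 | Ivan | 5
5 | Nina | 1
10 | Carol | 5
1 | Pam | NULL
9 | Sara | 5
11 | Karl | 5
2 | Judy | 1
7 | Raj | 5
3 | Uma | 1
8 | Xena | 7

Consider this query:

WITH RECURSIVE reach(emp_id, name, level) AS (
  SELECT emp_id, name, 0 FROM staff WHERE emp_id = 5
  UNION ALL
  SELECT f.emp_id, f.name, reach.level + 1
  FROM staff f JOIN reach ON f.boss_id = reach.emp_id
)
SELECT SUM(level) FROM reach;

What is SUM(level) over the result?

Base: emp_id=5 (Nina) at level 0.
Iteration 1: rows with boss_id in {5} -> Ivan (id 6, level 1), Raj (id 7, level 1), Sara (id 9, level 1), Carol (id 10, level 1), Karl (id 11, level 1).
Iteration 2: rows with boss_id in {6,7,9,10,11} -> Xena (id 8, level 2).
Iteration 3: rows with boss_id in {8} -> Quinn (id 12, level 3).
Iteration 4: no rows with boss_id in {12}; recursion stops.
SUM(level) = 0 + 1 + 1 + 1 + 1 + 1 + 2 + 3 = 10.

10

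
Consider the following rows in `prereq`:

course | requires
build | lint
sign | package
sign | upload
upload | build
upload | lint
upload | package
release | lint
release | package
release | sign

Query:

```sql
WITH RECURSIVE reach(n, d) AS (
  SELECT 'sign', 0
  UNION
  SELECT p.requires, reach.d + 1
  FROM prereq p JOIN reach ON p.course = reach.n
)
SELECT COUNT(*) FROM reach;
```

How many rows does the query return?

7

Base: (sign, d=0).
Iteration 1: edges from {sign} -> (package, d=1), (upload, d=1).
Iteration 2: edges from {package,upload} -> (build, d=2), (lint, d=2), (package, d=2).
Iteration 3: edges from {build,lint,package} -> (lint, d=3).
Iteration 4: no outgoing edges from {lint}; recursion stops.
Total rows emitted: 7.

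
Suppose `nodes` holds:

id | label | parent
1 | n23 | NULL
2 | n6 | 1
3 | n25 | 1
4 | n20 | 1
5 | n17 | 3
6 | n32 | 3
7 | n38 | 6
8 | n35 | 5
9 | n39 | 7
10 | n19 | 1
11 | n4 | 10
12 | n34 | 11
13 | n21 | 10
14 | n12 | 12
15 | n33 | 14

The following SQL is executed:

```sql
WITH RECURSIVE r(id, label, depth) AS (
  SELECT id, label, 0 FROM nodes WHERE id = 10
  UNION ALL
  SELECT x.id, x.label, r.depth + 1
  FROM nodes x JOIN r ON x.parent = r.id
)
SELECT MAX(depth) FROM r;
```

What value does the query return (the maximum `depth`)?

Base: id=10 (n19) at depth 0.
Iteration 1: rows with parent in {10} -> n4 (id 11, depth 1), n21 (id 13, depth 1).
Iteration 2: rows with parent in {11,13} -> n34 (id 12, depth 2).
Iteration 3: rows with parent in {12} -> n12 (id 14, depth 3).
Iteration 4: rows with parent in {14} -> n33 (id 15, depth 4).
Iteration 5: no rows with parent in {15}; recursion stops.
depth values: 0, 1, 1, 2, 3, 4; the maximum is 4.

4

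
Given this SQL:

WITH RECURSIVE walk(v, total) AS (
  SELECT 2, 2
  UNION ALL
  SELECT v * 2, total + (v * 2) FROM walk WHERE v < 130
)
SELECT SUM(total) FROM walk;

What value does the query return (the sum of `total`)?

1004

Base: v=2, total=2.
Iteration 1: 2 < 130 holds -> v = 2 * 2 = 4, total = 2 + 4 = 6.
Iteration 2: 4 < 130 holds -> v = 4 * 2 = 8, total = 6 + 8 = 14.
Iteration 3: 8 < 130 holds -> v = 8 * 2 = 16, total = 14 + 16 = 30.
Iteration 4: 16 < 130 holds -> v = 16 * 2 = 32, total = 30 + 32 = 62.
Iteration 5: 32 < 130 holds -> v = 32 * 2 = 64, total = 62 + 64 = 126.
Iteration 6: 64 < 130 holds -> v = 64 * 2 = 128, total = 126 + 128 = 254.
Iteration 7: 128 < 130 holds -> v = 128 * 2 = 256, total = 254 + 256 = 510.
Iteration 8: 256 < 130 fails; recursion stops.
SUM(total) = 2 + 6 + 14 + 30 + 62 + 126 + 254 + 510 = 1004.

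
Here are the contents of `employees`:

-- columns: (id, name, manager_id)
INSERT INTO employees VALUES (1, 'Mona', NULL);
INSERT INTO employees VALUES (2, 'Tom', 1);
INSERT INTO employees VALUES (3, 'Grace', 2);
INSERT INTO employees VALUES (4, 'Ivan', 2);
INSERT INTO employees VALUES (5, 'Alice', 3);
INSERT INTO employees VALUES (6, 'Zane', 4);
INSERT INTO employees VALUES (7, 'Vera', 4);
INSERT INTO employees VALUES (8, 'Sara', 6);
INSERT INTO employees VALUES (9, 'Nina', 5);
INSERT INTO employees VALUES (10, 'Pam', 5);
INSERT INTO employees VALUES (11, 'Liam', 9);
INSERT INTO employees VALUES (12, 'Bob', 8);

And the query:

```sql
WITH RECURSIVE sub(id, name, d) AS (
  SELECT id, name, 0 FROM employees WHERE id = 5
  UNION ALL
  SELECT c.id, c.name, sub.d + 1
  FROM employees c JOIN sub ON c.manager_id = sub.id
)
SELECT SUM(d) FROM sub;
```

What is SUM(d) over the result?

4

Base: id=5 (Alice) at d 0.
Iteration 1: rows with manager_id in {5} -> Nina (id 9, d 1), Pam (id 10, d 1).
Iteration 2: rows with manager_id in {9,10} -> Liam (id 11, d 2).
Iteration 3: no rows with manager_id in {11}; recursion stops.
SUM(d) = 0 + 1 + 1 + 2 = 4.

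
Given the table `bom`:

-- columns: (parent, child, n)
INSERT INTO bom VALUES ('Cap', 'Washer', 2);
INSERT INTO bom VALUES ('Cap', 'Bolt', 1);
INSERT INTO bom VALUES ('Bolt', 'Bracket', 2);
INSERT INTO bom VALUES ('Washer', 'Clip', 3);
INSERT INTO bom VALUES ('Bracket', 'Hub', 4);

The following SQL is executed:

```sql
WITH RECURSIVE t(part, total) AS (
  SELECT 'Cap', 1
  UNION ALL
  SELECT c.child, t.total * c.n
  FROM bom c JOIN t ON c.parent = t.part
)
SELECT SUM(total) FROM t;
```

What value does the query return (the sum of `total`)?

Base: (Cap, total=1).
Iteration 1: components of {Cap} -> Bolt = 1*1 = 1, Washer = 1*2 = 2.
Iteration 2: components of {Bolt,Washer} -> Bracket = 1*2 = 2, Clip = 2*3 = 6.
Iteration 3: components of {Bracket,Clip} -> Hub = 2*4 = 8.
Iteration 4: no further components; recursion stops.
SUM(total) = 1 + 2 + 1 + 6 + 2 + 8 = 20.

20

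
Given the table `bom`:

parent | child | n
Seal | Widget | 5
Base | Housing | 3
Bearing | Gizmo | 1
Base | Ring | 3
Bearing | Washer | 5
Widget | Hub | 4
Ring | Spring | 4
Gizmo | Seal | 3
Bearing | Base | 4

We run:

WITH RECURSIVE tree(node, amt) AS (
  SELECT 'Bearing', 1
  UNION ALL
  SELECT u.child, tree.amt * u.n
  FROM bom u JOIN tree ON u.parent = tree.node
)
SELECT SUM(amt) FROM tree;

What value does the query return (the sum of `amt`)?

161

Base: (Bearing, amt=1).
Iteration 1: components of {Bearing} -> Base = 1*4 = 4, Gizmo = 1*1 = 1, Washer = 1*5 = 5.
Iteration 2: components of {Base,Gizmo,Washer} -> Housing = 4*3 = 12, Ring = 4*3 = 12, Seal = 1*3 = 3.
Iteration 3: components of {Housing,Ring,Seal} -> Spring = 12*4 = 48, Widget = 3*5 = 15.
Iteration 4: components of {Spring,Widget} -> Hub = 15*4 = 60.
Iteration 5: no further components; recursion stops.
SUM(amt) = 1 + 1 + 5 + 4 + 3 + 12 + 12 + 15 + 48 + 60 = 161.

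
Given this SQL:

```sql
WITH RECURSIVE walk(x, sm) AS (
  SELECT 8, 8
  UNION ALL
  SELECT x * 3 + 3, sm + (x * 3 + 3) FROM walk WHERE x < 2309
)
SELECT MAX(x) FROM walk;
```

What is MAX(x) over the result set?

6924

Base: x=8, sm=8.
Iteration 1: 8 < 2309 holds -> x = 8 * 3 + 3 = 27, sm = 8 + 27 = 35.
Iteration 2: 27 < 2309 holds -> x = 27 * 3 + 3 = 84, sm = 35 + 84 = 119.
Iteration 3: 84 < 2309 holds -> x = 84 * 3 + 3 = 255, sm = 119 + 255 = 374.
Iteration 4: 255 < 2309 holds -> x = 255 * 3 + 3 = 768, sm = 374 + 768 = 1142.
Iteration 5: 768 < 2309 holds -> x = 768 * 3 + 3 = 2307, sm = 1142 + 2307 = 3449.
Iteration 6: 2307 < 2309 holds -> x = 2307 * 3 + 3 = 6924, sm = 3449 + 6924 = 10373.
Iteration 7: 6924 < 2309 fails; recursion stops.
x values: 8, 27, 84, 255, 768, 2307, 6924; the maximum is 6924.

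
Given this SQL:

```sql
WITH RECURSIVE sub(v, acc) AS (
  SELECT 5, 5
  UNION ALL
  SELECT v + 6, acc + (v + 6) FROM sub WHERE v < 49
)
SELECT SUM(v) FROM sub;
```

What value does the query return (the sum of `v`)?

261

Base: v=5, acc=5.
Iteration 1: 5 < 49 holds -> v = 5 + 6 = 11, acc = 5 + 11 = 16.
Iteration 2: 11 < 49 holds -> v = 11 + 6 = 17, acc = 16 + 17 = 33.
Iteration 3: 17 < 49 holds -> v = 17 + 6 = 23, acc = 33 + 23 = 56.
Iteration 4: 23 < 49 holds -> v = 23 + 6 = 29, acc = 56 + 29 = 85.
Iteration 5: 29 < 49 holds -> v = 29 + 6 = 35, acc = 85 + 35 = 120.
Iteration 6: 35 < 49 holds -> v = 35 + 6 = 41, acc = 120 + 41 = 161.
Iteration 7: 41 < 49 holds -> v = 41 + 6 = 47, acc = 161 + 47 = 208.
Iteration 8: 47 < 49 holds -> v = 47 + 6 = 53, acc = 208 + 53 = 261.
Iteration 9: 53 < 49 fails; recursion stops.
SUM(v) = 5 + 11 + 17 + 23 + 29 + 35 + 41 + 47 + 53 = 261.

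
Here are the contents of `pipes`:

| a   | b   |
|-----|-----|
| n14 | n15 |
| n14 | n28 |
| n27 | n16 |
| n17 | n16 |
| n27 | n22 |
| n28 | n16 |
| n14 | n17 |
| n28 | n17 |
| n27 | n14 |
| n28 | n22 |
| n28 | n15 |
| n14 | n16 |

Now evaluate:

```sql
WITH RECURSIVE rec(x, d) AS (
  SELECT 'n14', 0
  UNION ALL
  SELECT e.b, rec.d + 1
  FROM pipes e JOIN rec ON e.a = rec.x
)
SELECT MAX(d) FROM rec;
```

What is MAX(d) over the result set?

3

Base: (n14, d=0).
Iteration 1: edges from {n14} -> (n15, d=1), (n16, d=1), (n17, d=1), (n28, d=1).
Iteration 2: edges from {n15,n16,n17,n28} -> (n15, d=2), (n16, d=2) x2, (n17, d=2), (n22, d=2). [UNION ALL keeps all 5 new rows, including repeats]
Iteration 3: edges from {n15,n16,n17,n22} -> (n16, d=3).
Iteration 4: no outgoing edges from {n16}; recursion stops.
d values: 0, 1, 1, 1, 1, 2, 2, 2, 2, 2, 3; the maximum is 3.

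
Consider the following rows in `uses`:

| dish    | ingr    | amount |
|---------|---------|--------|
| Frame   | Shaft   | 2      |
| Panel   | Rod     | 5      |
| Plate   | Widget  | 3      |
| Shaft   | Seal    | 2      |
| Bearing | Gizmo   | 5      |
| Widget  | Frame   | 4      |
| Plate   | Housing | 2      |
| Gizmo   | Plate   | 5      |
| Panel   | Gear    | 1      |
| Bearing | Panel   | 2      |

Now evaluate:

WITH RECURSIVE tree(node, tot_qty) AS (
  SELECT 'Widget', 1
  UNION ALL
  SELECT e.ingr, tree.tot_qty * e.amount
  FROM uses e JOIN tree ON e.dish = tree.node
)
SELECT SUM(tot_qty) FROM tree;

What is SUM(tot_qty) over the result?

Base: (Widget, tot_qty=1).
Iteration 1: components of {Widget} -> Frame = 1*4 = 4.
Iteration 2: components of {Frame} -> Shaft = 4*2 = 8.
Iteration 3: components of {Shaft} -> Seal = 8*2 = 16.
Iteration 4: no further components; recursion stops.
SUM(tot_qty) = 1 + 4 + 8 + 16 = 29.

29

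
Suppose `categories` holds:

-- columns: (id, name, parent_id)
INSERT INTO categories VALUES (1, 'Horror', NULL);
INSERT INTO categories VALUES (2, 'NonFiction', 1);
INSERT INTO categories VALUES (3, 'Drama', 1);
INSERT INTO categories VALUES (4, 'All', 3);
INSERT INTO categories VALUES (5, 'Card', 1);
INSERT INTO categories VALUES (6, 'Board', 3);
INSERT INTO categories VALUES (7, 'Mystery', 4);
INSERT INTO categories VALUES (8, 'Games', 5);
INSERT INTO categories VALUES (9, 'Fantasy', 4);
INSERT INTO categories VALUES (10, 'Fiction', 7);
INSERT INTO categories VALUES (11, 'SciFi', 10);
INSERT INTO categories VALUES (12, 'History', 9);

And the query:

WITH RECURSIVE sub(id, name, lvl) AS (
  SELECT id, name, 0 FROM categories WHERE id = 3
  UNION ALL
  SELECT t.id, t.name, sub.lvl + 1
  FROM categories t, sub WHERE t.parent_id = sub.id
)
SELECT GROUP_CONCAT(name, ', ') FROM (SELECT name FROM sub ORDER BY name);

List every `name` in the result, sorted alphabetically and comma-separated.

All, Board, Drama, Fantasy, Fiction, History, Mystery, SciFi

Base: id=3 (Drama) at lvl 0.
Iteration 1: rows with parent_id in {3} -> All (id 4, lvl 1), Board (id 6, lvl 1).
Iteration 2: rows with parent_id in {4,6} -> Mystery (id 7, lvl 2), Fantasy (id 9, lvl 2).
Iteration 3: rows with parent_id in {7,9} -> Fiction (id 10, lvl 3), History (id 12, lvl 3).
Iteration 4: rows with parent_id in {10,12} -> SciFi (id 11, lvl 4).
Iteration 5: no rows with parent_id in {11}; recursion stops.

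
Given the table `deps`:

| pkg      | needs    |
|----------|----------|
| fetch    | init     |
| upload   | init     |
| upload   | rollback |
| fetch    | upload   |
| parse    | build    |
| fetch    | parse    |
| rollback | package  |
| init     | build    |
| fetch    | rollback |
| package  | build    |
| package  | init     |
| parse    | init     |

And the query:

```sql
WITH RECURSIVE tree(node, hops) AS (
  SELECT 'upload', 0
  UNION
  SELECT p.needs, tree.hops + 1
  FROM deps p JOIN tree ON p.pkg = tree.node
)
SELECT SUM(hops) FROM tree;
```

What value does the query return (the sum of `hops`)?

Base: (upload, hops=0).
Iteration 1: edges from {upload} -> (init, hops=1), (rollback, hops=1).
Iteration 2: edges from {init,rollback} -> (build, hops=2), (package, hops=2).
Iteration 3: edges from {build,package} -> (build, hops=3), (init, hops=3).
Iteration 4: edges from {build,init} -> (build, hops=4).
Iteration 5: no outgoing edges from {build}; recursion stops.
SUM(hops) = 0 + 1 + 1 + 2 + 2 + 3 + 3 + 4 = 16.

16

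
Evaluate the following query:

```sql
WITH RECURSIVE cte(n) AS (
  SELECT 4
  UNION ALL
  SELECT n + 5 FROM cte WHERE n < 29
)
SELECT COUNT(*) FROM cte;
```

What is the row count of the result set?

Base: n=4.
Iteration 1: 4 < 29 holds -> n = 4 + 5 = 9.
Iteration 2: 9 < 29 holds -> n = 9 + 5 = 14.
Iteration 3: 14 < 29 holds -> n = 14 + 5 = 19.
Iteration 4: 19 < 29 holds -> n = 19 + 5 = 24.
Iteration 5: 24 < 29 holds -> n = 24 + 5 = 29.
Iteration 6: 29 < 29 fails; recursion stops.
Total rows emitted: 6.

6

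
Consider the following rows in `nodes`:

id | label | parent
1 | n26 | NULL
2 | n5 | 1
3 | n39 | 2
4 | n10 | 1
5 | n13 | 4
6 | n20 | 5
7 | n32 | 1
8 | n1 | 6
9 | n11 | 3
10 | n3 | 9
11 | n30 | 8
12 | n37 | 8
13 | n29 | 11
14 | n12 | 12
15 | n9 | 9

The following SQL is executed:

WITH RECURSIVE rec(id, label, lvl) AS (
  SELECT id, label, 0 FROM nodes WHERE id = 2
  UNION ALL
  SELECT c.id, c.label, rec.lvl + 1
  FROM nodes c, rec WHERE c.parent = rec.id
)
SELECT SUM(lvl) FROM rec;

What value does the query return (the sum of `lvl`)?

9

Base: id=2 (n5) at lvl 0.
Iteration 1: rows with parent in {2} -> n39 (id 3, lvl 1).
Iteration 2: rows with parent in {3} -> n11 (id 9, lvl 2).
Iteration 3: rows with parent in {9} -> n3 (id 10, lvl 3), n9 (id 15, lvl 3).
Iteration 4: no rows with parent in {10,15}; recursion stops.
SUM(lvl) = 0 + 1 + 2 + 3 + 3 = 9.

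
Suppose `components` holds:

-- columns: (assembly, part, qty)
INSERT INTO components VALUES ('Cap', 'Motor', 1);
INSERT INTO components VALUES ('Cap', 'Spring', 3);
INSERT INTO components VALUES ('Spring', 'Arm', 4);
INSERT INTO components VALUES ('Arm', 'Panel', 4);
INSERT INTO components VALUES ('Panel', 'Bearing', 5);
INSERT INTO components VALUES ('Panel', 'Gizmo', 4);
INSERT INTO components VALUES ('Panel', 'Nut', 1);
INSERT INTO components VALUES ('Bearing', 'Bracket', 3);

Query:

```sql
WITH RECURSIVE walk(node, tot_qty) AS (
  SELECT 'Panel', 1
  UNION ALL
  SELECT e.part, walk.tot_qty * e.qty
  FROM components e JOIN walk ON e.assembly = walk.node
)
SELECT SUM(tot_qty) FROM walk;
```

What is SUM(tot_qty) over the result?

26

Base: (Panel, tot_qty=1).
Iteration 1: components of {Panel} -> Bearing = 1*5 = 5, Gizmo = 1*4 = 4, Nut = 1*1 = 1.
Iteration 2: components of {Bearing,Gizmo,Nut} -> Bracket = 5*3 = 15.
Iteration 3: no further components; recursion stops.
SUM(tot_qty) = 1 + 5 + 4 + 1 + 15 = 26.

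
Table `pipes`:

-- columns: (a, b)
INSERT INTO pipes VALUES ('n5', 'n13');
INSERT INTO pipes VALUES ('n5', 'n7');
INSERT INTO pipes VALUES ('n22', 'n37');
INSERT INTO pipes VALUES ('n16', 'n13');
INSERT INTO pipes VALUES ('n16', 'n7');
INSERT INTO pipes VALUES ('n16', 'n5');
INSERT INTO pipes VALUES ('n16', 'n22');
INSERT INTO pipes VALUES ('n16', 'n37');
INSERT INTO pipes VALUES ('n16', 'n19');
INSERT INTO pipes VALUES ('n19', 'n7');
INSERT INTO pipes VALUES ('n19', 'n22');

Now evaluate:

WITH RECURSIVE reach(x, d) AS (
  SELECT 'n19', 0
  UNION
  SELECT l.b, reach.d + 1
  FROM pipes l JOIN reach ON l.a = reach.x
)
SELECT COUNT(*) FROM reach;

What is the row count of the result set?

Base: (n19, d=0).
Iteration 1: edges from {n19} -> (n22, d=1), (n7, d=1).
Iteration 2: edges from {n22,n7} -> (n37, d=2).
Iteration 3: no outgoing edges from {n37}; recursion stops.
Total rows emitted: 4.

4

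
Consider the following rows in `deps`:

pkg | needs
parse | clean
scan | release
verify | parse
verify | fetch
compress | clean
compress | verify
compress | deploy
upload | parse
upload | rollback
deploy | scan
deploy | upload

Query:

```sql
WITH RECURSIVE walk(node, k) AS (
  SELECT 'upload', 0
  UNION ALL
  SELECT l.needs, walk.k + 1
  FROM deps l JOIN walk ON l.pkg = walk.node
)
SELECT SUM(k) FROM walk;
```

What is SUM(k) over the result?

Base: (upload, k=0).
Iteration 1: edges from {upload} -> (parse, k=1), (rollback, k=1).
Iteration 2: edges from {parse,rollback} -> (clean, k=2).
Iteration 3: no outgoing edges from {clean}; recursion stops.
SUM(k) = 0 + 1 + 1 + 2 = 4.

4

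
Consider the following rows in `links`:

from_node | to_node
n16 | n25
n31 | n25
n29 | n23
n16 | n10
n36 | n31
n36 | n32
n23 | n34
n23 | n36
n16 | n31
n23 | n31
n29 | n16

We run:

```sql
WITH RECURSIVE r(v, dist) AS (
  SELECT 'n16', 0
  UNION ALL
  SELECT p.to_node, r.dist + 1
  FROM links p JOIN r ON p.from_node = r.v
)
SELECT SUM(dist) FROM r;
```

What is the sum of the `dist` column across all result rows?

Base: (n16, dist=0).
Iteration 1: edges from {n16} -> (n10, dist=1), (n25, dist=1), (n31, dist=1).
Iteration 2: edges from {n10,n25,n31} -> (n25, dist=2).
Iteration 3: no outgoing edges from {n25}; recursion stops.
SUM(dist) = 0 + 1 + 1 + 1 + 2 = 5.

5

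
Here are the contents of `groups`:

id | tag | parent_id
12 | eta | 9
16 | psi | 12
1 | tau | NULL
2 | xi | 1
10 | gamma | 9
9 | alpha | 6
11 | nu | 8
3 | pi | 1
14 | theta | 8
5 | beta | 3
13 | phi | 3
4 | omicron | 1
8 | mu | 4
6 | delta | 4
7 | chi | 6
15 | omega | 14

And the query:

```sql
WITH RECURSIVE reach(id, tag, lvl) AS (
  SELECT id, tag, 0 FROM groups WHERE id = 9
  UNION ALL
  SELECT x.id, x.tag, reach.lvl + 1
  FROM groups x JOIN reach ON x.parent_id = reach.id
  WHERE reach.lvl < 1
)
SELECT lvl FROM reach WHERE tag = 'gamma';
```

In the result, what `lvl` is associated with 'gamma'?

Base: id=9 (alpha) at lvl 0.
Iteration 1: rows with parent_id in {9} -> gamma (id 10, lvl 1), eta (id 12, lvl 1).
Iteration 2: lvl < 1 fails for all current rows; recursion stops.

1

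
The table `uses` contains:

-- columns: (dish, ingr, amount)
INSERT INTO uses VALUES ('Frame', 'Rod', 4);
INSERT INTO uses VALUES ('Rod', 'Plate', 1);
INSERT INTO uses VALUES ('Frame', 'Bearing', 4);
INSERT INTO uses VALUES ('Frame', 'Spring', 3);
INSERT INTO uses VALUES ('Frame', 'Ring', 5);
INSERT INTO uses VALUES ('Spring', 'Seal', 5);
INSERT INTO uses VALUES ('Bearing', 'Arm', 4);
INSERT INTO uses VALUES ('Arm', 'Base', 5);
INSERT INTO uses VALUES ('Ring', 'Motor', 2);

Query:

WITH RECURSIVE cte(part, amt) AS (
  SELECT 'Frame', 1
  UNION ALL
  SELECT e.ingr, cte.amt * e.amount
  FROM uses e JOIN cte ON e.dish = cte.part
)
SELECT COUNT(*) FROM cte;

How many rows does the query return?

10

Base: (Frame, amt=1).
Iteration 1: components of {Frame} -> Bearing = 1*4 = 4, Ring = 1*5 = 5, Rod = 1*4 = 4, Spring = 1*3 = 3.
Iteration 2: components of {Bearing,Ring,Rod,Spring} -> Arm = 4*4 = 16, Motor = 5*2 = 10, Plate = 4*1 = 4, Seal = 3*5 = 15.
Iteration 3: components of {Arm,Motor,Plate,Seal} -> Base = 16*5 = 80.
Iteration 4: no further components; recursion stops.
Total rows emitted: 10.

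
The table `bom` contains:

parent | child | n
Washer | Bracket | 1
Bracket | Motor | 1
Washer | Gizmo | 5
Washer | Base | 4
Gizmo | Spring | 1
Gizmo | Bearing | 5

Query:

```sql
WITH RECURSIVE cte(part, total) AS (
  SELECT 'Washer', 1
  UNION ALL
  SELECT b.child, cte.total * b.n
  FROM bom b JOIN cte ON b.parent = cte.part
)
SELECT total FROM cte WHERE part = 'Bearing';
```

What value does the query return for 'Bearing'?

Base: (Washer, total=1).
Iteration 1: components of {Washer} -> Base = 1*4 = 4, Bracket = 1*1 = 1, Gizmo = 1*5 = 5.
Iteration 2: components of {Base,Bracket,Gizmo} -> Bearing = 5*5 = 25, Motor = 1*1 = 1, Spring = 5*1 = 5.
Iteration 3: no further components; recursion stops.

25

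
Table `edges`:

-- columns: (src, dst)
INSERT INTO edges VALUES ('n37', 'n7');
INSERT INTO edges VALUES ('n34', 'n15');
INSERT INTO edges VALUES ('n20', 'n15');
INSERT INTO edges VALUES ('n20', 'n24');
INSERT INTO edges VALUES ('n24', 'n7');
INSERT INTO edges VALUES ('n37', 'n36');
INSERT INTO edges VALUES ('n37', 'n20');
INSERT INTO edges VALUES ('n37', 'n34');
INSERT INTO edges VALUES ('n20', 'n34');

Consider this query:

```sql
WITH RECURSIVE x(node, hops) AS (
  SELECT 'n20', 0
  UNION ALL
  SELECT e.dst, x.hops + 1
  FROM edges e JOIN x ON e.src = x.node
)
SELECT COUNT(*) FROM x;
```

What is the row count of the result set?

6

Base: (n20, hops=0).
Iteration 1: edges from {n20} -> (n15, hops=1), (n24, hops=1), (n34, hops=1).
Iteration 2: edges from {n15,n24,n34} -> (n15, hops=2), (n7, hops=2).
Iteration 3: no outgoing edges from {n15,n7}; recursion stops.
Total rows emitted: 6.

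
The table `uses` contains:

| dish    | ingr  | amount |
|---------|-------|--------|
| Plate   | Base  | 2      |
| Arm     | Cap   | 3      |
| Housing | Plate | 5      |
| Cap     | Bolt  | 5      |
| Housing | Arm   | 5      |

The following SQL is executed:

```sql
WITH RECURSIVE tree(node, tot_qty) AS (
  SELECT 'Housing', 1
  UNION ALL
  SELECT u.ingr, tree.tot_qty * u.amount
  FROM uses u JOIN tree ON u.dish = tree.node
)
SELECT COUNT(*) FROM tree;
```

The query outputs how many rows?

Base: (Housing, tot_qty=1).
Iteration 1: components of {Housing} -> Arm = 1*5 = 5, Plate = 1*5 = 5.
Iteration 2: components of {Arm,Plate} -> Base = 5*2 = 10, Cap = 5*3 = 15.
Iteration 3: components of {Base,Cap} -> Bolt = 15*5 = 75.
Iteration 4: no further components; recursion stops.
Total rows emitted: 6.

6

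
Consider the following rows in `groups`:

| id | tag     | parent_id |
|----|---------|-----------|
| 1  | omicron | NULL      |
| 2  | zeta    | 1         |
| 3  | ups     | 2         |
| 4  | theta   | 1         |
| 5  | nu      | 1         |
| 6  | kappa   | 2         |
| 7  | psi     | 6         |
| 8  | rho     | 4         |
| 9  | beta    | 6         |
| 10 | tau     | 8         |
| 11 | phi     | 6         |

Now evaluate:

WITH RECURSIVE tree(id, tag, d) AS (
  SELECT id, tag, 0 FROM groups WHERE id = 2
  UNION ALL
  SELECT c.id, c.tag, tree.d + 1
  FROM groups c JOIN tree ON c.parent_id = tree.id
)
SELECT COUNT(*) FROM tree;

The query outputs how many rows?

Base: id=2 (zeta) at d 0.
Iteration 1: rows with parent_id in {2} -> ups (id 3, d 1), kappa (id 6, d 1).
Iteration 2: rows with parent_id in {3,6} -> psi (id 7, d 2), beta (id 9, d 2), phi (id 11, d 2).
Iteration 3: no rows with parent_id in {7,9,11}; recursion stops.
Total rows emitted: 6.

6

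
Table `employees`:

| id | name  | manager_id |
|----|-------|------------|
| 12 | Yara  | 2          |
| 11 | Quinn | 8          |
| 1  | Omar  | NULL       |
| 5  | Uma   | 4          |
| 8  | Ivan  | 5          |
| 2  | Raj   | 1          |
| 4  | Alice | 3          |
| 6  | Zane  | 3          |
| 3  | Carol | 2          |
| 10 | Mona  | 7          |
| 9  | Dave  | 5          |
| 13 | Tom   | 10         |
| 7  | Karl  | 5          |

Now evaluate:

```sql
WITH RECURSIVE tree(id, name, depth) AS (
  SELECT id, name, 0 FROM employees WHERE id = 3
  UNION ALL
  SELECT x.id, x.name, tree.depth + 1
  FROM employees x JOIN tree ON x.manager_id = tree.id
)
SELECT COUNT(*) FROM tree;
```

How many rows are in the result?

10

Base: id=3 (Carol) at depth 0.
Iteration 1: rows with manager_id in {3} -> Alice (id 4, depth 1), Zane (id 6, depth 1).
Iteration 2: rows with manager_id in {4,6} -> Uma (id 5, depth 2).
Iteration 3: rows with manager_id in {5} -> Karl (id 7, depth 3), Ivan (id 8, depth 3), Dave (id 9, depth 3).
Iteration 4: rows with manager_id in {7,8,9} -> Mona (id 10, depth 4), Quinn (id 11, depth 4).
Iteration 5: rows with manager_id in {10,11} -> Tom (id 13, depth 5).
Iteration 6: no rows with manager_id in {13}; recursion stops.
Total rows emitted: 10.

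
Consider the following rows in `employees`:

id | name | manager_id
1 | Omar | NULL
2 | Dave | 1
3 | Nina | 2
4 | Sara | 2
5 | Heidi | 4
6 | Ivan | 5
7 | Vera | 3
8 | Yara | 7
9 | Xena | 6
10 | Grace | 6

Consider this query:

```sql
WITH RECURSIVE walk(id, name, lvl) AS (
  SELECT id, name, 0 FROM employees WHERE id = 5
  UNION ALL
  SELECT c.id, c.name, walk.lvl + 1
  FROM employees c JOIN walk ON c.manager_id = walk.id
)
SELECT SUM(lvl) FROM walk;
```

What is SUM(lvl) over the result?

5

Base: id=5 (Heidi) at lvl 0.
Iteration 1: rows with manager_id in {5} -> Ivan (id 6, lvl 1).
Iteration 2: rows with manager_id in {6} -> Xena (id 9, lvl 2), Grace (id 10, lvl 2).
Iteration 3: no rows with manager_id in {9,10}; recursion stops.
SUM(lvl) = 0 + 1 + 2 + 2 = 5.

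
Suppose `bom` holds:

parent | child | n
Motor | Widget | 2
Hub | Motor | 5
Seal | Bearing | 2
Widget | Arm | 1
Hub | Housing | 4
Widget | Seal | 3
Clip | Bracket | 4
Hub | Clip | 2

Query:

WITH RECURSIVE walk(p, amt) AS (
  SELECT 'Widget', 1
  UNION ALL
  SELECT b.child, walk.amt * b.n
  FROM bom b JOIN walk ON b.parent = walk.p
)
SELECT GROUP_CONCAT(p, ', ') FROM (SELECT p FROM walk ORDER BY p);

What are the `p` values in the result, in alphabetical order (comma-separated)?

Arm, Bearing, Seal, Widget

Base: (Widget, amt=1).
Iteration 1: components of {Widget} -> Arm = 1*1 = 1, Seal = 1*3 = 3.
Iteration 2: components of {Arm,Seal} -> Bearing = 3*2 = 6.
Iteration 3: no further components; recursion stops.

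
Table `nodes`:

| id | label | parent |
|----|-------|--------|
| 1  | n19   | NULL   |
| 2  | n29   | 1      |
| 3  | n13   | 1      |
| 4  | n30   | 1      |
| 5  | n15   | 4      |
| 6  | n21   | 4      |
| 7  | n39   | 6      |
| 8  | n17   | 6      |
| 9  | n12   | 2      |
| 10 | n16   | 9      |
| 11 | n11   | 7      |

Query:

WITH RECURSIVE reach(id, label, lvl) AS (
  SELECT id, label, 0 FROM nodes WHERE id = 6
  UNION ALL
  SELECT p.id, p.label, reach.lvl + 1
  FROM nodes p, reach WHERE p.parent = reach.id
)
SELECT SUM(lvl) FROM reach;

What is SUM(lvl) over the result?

4

Base: id=6 (n21) at lvl 0.
Iteration 1: rows with parent in {6} -> n39 (id 7, lvl 1), n17 (id 8, lvl 1).
Iteration 2: rows with parent in {7,8} -> n11 (id 11, lvl 2).
Iteration 3: no rows with parent in {11}; recursion stops.
SUM(lvl) = 0 + 1 + 1 + 2 = 4.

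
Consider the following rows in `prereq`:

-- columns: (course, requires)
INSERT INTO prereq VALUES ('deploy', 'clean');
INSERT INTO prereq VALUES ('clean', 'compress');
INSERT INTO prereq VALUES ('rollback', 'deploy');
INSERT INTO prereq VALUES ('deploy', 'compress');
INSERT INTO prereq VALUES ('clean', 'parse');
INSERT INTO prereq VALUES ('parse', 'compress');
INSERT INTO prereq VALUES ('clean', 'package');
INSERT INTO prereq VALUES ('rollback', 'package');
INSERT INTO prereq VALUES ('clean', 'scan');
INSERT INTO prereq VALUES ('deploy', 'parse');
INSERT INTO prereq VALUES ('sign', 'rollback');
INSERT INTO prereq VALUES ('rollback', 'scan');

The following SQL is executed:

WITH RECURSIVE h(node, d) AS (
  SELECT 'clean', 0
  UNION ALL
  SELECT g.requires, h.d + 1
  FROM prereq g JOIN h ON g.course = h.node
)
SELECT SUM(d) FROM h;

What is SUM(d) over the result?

Base: (clean, d=0).
Iteration 1: edges from {clean} -> (compress, d=1), (package, d=1), (parse, d=1), (scan, d=1).
Iteration 2: edges from {compress,package,parse,scan} -> (compress, d=2).
Iteration 3: no outgoing edges from {compress}; recursion stops.
SUM(d) = 0 + 1 + 1 + 1 + 1 + 2 = 6.

6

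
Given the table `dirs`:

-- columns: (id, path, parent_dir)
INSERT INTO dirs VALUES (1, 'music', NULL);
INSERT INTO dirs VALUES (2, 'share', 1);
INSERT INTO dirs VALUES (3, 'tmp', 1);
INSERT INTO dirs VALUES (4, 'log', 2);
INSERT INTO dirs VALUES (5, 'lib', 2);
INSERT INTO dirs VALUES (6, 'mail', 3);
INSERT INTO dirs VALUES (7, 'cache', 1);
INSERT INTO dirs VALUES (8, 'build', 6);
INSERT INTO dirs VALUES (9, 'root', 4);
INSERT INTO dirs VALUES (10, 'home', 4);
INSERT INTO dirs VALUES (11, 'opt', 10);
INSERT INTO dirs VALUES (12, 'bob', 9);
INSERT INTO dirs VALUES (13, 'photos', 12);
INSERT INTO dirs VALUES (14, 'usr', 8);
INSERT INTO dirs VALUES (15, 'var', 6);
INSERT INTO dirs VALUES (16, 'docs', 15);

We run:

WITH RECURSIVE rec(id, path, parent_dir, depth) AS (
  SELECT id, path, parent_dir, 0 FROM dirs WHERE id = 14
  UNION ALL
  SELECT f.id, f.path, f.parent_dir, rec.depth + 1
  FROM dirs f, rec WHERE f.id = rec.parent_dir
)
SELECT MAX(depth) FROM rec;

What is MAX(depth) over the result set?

Base: id=14 (usr), parent_dir=8, depth 0.
Iteration 1: join on id=8 -> build (id 8, parent_dir=6, depth 1).
Iteration 2: join on id=6 -> mail (id 6, parent_dir=3, depth 2).
Iteration 3: join on id=3 -> tmp (id 3, parent_dir=1, depth 3).
Iteration 4: join on id=1 -> music (id 1, parent_dir=NULL, depth 4).
Iteration 5: parent_dir is NULL; no match; recursion stops.
depth values: 0, 1, 2, 3, 4; the maximum is 4.

4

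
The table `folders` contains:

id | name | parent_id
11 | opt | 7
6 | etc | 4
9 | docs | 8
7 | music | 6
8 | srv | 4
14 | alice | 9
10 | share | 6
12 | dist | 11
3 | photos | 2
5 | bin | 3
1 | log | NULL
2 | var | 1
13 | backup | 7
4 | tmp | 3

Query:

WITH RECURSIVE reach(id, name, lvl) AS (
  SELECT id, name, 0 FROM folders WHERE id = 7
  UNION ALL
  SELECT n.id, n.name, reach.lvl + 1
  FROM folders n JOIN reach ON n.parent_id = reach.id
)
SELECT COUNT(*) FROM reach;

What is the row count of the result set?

4

Base: id=7 (music) at lvl 0.
Iteration 1: rows with parent_id in {7} -> opt (id 11, lvl 1), backup (id 13, lvl 1).
Iteration 2: rows with parent_id in {11,13} -> dist (id 12, lvl 2).
Iteration 3: no rows with parent_id in {12}; recursion stops.
Total rows emitted: 4.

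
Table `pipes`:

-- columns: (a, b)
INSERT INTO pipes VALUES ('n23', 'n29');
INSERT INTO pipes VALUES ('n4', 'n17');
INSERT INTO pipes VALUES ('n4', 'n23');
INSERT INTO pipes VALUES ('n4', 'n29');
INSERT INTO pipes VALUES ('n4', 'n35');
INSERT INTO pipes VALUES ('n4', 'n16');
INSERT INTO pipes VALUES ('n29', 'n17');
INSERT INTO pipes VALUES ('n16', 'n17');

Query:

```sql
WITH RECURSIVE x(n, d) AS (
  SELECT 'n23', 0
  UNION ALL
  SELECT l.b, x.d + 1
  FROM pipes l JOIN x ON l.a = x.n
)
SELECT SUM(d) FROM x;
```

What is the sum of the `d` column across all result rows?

3

Base: (n23, d=0).
Iteration 1: edges from {n23} -> (n29, d=1).
Iteration 2: edges from {n29} -> (n17, d=2).
Iteration 3: no outgoing edges from {n17}; recursion stops.
SUM(d) = 0 + 1 + 2 = 3.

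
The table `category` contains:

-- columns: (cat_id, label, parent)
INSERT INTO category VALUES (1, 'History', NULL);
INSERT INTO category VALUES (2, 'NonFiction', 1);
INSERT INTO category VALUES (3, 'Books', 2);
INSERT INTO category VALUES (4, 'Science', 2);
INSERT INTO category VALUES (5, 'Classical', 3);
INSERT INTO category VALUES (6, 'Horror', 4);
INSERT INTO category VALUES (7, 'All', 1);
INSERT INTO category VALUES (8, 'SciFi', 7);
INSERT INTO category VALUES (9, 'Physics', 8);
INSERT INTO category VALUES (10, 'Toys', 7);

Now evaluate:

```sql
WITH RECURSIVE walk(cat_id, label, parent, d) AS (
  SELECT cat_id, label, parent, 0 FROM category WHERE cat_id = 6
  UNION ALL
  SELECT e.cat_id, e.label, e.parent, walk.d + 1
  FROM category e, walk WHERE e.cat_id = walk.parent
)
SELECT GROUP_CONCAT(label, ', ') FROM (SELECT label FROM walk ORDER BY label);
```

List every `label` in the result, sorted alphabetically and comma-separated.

History, Horror, NonFiction, Science

Base: cat_id=6 (Horror), parent=4, d 0.
Iteration 1: join on cat_id=4 -> Science (id 4, parent=2, d 1).
Iteration 2: join on cat_id=2 -> NonFiction (id 2, parent=1, d 2).
Iteration 3: join on cat_id=1 -> History (id 1, parent=NULL, d 3).
Iteration 4: parent is NULL; no match; recursion stops.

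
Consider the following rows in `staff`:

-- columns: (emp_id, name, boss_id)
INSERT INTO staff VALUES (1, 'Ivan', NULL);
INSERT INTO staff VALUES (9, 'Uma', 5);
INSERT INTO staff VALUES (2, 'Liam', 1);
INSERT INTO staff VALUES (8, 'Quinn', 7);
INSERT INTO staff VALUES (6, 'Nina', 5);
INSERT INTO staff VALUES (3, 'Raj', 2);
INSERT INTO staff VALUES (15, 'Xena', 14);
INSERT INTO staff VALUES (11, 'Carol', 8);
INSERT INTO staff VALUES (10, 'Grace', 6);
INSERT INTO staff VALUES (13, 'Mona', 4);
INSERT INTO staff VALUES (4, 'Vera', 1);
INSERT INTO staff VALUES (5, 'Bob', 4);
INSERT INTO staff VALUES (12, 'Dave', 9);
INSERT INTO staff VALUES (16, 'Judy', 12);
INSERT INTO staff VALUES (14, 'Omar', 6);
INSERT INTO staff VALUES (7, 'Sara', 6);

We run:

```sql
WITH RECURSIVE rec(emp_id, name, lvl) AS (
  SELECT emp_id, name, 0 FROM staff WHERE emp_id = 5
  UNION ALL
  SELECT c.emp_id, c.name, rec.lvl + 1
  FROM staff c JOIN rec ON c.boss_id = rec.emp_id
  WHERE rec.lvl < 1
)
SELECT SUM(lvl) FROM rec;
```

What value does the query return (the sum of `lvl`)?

Base: emp_id=5 (Bob) at lvl 0.
Iteration 1: rows with boss_id in {5} -> Nina (id 6, lvl 1), Uma (id 9, lvl 1).
Iteration 2: lvl < 1 fails for all current rows; recursion stops.
SUM(lvl) = 0 + 1 + 1 = 2.

2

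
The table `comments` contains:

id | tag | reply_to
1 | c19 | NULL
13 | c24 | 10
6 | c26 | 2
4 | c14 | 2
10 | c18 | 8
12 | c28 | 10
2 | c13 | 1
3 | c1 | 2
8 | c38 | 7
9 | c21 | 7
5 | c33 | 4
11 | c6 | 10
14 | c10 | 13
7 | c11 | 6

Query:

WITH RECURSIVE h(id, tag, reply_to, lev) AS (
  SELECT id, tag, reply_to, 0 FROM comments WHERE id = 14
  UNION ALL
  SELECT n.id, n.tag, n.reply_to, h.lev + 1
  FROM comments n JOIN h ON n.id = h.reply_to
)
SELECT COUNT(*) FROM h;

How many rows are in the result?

8

Base: id=14 (c10), reply_to=13, lev 0.
Iteration 1: join on id=13 -> c24 (id 13, reply_to=10, lev 1).
Iteration 2: join on id=10 -> c18 (id 10, reply_to=8, lev 2).
Iteration 3: join on id=8 -> c38 (id 8, reply_to=7, lev 3).
Iteration 4: join on id=7 -> c11 (id 7, reply_to=6, lev 4).
Iteration 5: join on id=6 -> c26 (id 6, reply_to=2, lev 5).
Iteration 6: join on id=2 -> c13 (id 2, reply_to=1, lev 6).
Iteration 7: join on id=1 -> c19 (id 1, reply_to=NULL, lev 7).
Iteration 8: reply_to is NULL; no match; recursion stops.
Total rows emitted: 8.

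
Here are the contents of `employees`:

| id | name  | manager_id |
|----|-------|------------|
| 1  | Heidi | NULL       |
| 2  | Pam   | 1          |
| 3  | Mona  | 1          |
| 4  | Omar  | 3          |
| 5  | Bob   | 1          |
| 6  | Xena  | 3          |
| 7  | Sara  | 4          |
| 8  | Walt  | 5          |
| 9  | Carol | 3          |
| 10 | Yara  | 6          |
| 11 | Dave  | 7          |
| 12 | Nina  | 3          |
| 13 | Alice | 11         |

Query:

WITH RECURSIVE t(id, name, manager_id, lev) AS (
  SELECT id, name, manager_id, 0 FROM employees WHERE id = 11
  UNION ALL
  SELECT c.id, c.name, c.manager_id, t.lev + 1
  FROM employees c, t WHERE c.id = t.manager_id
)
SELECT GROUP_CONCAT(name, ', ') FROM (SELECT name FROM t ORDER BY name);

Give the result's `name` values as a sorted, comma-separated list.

Dave, Heidi, Mona, Omar, Sara

Base: id=11 (Dave), manager_id=7, lev 0.
Iteration 1: join on id=7 -> Sara (id 7, manager_id=4, lev 1).
Iteration 2: join on id=4 -> Omar (id 4, manager_id=3, lev 2).
Iteration 3: join on id=3 -> Mona (id 3, manager_id=1, lev 3).
Iteration 4: join on id=1 -> Heidi (id 1, manager_id=NULL, lev 4).
Iteration 5: manager_id is NULL; no match; recursion stops.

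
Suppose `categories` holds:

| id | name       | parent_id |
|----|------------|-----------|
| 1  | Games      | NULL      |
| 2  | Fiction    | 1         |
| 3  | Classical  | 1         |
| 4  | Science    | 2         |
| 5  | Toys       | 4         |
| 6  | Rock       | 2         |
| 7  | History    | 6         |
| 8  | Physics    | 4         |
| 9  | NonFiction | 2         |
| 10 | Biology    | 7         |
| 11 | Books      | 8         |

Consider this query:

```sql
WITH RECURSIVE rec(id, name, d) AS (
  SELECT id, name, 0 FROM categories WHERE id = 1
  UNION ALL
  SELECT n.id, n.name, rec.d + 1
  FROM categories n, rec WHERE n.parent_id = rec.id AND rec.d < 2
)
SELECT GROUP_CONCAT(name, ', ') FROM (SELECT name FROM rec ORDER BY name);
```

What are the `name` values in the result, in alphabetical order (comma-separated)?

Base: id=1 (Games) at d 0.
Iteration 1: rows with parent_id in {1} -> Fiction (id 2, d 1), Classical (id 3, d 1).
Iteration 2: rows with parent_id in {2,3} -> Science (id 4, d 2), Rock (id 6, d 2), NonFiction (id 9, d 2).
Iteration 3: d < 2 fails for all current rows; recursion stops.

Classical, Fiction, Games, NonFiction, Rock, Science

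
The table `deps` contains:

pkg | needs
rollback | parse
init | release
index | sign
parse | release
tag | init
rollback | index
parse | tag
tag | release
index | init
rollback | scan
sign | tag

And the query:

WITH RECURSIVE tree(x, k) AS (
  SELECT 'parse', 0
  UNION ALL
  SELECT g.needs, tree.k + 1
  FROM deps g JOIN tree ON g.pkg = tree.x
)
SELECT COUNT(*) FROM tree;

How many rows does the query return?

Base: (parse, k=0).
Iteration 1: edges from {parse} -> (release, k=1), (tag, k=1).
Iteration 2: edges from {release,tag} -> (init, k=2), (release, k=2).
Iteration 3: edges from {init,release} -> (release, k=3).
Iteration 4: no outgoing edges from {release}; recursion stops.
Total rows emitted: 6.

6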